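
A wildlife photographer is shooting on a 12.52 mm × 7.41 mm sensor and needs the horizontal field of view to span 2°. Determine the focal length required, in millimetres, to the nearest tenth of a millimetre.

From α = 2·arctan(w/2f) we get f = w / (2·tan(α/2)).
With w = 12.52 mm and α/2 = 1°, tan(α/2) ≈ 0.01746, so f ≈ 12.52 / 0.03491 ≈ 358.6352 mm.

358.6 mm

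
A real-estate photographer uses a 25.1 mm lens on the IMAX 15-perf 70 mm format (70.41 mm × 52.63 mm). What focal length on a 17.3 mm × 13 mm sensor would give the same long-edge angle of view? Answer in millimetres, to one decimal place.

Equal angle of view means equal width/f ratio, so f₂ = f₁ · (width₂/width₁) = 25.1 × 17.3/70.41.
f₂ = 25.1 × 0.24570 ≈ 6.167 mm.

6.2 mm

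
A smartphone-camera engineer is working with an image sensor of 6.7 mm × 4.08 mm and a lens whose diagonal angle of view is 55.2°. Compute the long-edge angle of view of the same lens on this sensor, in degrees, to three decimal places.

48.123°

Sensor diagonal = √(6.7² + 4.08²) = √61.5364 ≈ 7.8445 mm.
From the diagonal AOV: f = 7.8445 / (2·tan(27.6°)) = 7.8445 / 1.04557 ≈ 7.5026 mm.
Long-edge AOV = 2·arctan(6.7 / (2 × 7.5026)) = 2·arctan(0.44651) ≈ 48.1227°.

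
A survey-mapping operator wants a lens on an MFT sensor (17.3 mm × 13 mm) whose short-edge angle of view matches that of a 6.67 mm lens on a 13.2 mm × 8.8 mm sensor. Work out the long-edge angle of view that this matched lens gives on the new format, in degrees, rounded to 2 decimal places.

82.56°

Equal short-edge AOV ⇒ f₂ = f₁ · 13/8.8 = 6.67 × 1.47727 ≈ 9.8534 mm.
Long-edge AOV on the new format = 2·arctan(17.3 / (2 × 9.8534)) = 2·arctan(0.87787) ≈ 82.5578°.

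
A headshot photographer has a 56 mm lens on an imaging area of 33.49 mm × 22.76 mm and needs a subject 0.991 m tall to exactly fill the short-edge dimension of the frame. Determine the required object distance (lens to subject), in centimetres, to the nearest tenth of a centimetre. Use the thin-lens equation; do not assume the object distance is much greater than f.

W: 0.991 m = 991 mm.
Magnification m = h/W = dᵢ/dₒ; combined with 1/f = 1/dₒ + 1/dᵢ this gives dₒ = f·(1 + W/h).
dₒ = 56 mm × (1 + 991/22.76) = 56 × 44.5413 ≈ 2494.313 mm = 249.431 cm.

249.4 cm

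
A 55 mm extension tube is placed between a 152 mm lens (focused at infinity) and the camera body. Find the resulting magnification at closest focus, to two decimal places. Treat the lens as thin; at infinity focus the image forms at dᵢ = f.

0.36×

The tube moves the image plane from f to f + e, so dᵢ = 152 + 55 = 207 mm. Focus is achieved when 1/f = 1/dₒ + 1/dᵢ, giving dₒ = 1/(1/f − 1/(f+e)).
Magnification m = dᵢ/dₒ = (f+e)·(1/f − 1/(f+e)) = e/f = 55/152 ≈ 0.3618.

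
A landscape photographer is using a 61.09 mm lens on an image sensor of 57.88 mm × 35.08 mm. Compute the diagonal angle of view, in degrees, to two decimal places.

Sensor diagonal = √(57.88² + 35.08²) = √4580.7008 ≈ 67.6809 mm.
Angle of view α = 2·arctan(d/2f) with d = 67.6809 mm and f = 61.09 mm.
d/2f = 0.55394; arctan(0.55394) ≈ 28.9840°, so α ≈ 57.9680°.

57.97°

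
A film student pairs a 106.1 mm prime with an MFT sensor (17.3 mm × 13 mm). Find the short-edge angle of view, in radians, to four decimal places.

0.1224 rad

Angle of view α = 2·arctan(h/2f) with h = 13 mm and f = 106.1 mm.
h/2f = 0.06126; arctan(0.06126) ≈ 0.0612 rad, so α ≈ 0.1224 rad.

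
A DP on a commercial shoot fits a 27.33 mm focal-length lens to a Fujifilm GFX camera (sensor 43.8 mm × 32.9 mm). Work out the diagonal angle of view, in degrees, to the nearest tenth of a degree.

Sensor diagonal = √(43.8² + 32.9²) = √3000.8500 ≈ 54.7800 mm.
Angle of view α = 2·arctan(d/2f) with d = 54.7800 mm and f = 27.33 mm.
d/2f = 1.00220; arctan(1.00220) ≈ 45.0628°, so α ≈ 90.1257°.

90.1°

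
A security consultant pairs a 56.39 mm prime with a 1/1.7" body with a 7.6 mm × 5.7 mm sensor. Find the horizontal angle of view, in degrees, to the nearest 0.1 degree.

Angle of view α = 2·arctan(w/2f) with w = 7.6 mm and f = 56.39 mm.
w/2f = 0.06739; arctan(0.06739) ≈ 3.8552°, so α ≈ 7.7104°.

7.7°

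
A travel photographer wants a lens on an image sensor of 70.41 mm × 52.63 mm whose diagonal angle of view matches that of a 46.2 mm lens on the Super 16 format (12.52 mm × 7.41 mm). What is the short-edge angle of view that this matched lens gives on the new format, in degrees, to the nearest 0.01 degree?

10.77°

Sensor diagonal = √(12.52² + 7.41²) = √211.6585 ≈ 14.5485 mm.
Sensor diagonal = √(70.41² + 52.63²) = √7727.4850 ≈ 87.9061 mm.
Equal diagonal AOV ⇒ f₂ = f₁ · 87.9061/14.5485 = 46.2 × 6.04229 ≈ 279.1536 mm.
Short-edge AOV on the new format = 2·arctan(52.63 / (2 × 279.1536)) = 2·arctan(0.09427) ≈ 10.7704°.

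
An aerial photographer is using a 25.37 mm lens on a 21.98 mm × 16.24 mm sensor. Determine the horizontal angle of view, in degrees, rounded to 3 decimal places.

46.843°

Angle of view α = 2·arctan(w/2f) with w = 21.98 mm and f = 25.37 mm.
w/2f = 0.43319; arctan(0.43319) ≈ 23.4217°, so α ≈ 46.8434°.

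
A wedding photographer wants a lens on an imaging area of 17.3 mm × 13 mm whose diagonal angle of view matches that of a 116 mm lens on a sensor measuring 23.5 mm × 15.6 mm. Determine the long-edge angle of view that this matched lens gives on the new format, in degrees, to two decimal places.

11.10°

Sensor diagonal = √(23.5² + 15.6²) = √795.6100 ≈ 28.2066 mm.
Sensor diagonal = √(17.3² + 13²) = √468.2900 ≈ 21.6400 mm.
Equal diagonal AOV ⇒ f₂ = f₁ · 21.6400/28.2066 = 116 × 0.76720 ≈ 88.9949 mm.
Long-edge AOV on the new format = 2·arctan(17.3 / (2 × 88.9949)) = 2·arctan(0.09720) ≈ 11.1030°.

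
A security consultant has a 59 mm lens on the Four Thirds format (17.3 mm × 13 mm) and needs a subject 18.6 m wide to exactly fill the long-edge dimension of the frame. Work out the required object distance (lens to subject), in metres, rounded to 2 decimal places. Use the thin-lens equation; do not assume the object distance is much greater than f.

W: 18.6 m = 18600 mm.
Magnification m = w/W = dᵢ/dₒ; combined with 1/f = 1/dₒ + 1/dᵢ this gives dₒ = f·(1 + W/w).
dₒ = 59 mm × (1 + 18600/17.3) = 59 × 1076.1445 ≈ 63492.526 mm = 63.4925 m.

63.49 m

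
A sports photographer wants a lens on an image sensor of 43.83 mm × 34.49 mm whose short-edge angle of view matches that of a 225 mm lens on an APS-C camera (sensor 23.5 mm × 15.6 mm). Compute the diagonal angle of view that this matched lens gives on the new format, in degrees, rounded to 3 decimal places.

6.417°

Equal short-edge AOV ⇒ f₂ = f₁ · 34.49/15.6 = 225 × 2.21090 ≈ 497.4519 mm.
Sensor diagonal = √(43.83² + 34.49²) = √3110.6290 ≈ 55.7730 mm.
Diagonal AOV on the new format = 2·arctan(55.7730 / (2 × 497.4519)) = 2·arctan(0.05606) ≈ 6.4171°.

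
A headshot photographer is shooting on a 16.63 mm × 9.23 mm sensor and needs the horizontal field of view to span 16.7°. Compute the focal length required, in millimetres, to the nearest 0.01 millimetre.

From α = 2·arctan(w/2f) we get f = w / (2·tan(α/2)).
With w = 16.63 mm and α/2 = 8.35°, tan(α/2) ≈ 0.14678, so f ≈ 16.63 / 0.29355 ≈ 56.6511 mm.

56.65 mm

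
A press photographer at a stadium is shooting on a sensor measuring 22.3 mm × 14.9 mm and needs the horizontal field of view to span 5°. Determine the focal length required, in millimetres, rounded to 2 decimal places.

From α = 2·arctan(w/2f) we get f = w / (2·tan(α/2)).
With w = 22.3 mm and α/2 = 2.5°, tan(α/2) ≈ 0.04366, so f ≈ 22.3 / 0.08732 ≈ 255.3770 mm.

255.38 mm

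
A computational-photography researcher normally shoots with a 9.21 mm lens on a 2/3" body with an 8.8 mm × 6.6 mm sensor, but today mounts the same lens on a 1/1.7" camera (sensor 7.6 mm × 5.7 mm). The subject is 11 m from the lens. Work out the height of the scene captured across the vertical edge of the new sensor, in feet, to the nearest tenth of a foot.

The focal length stays 9.21 mm; the relevant sensor dimension is now h = 5.7 mm. Object distance dₒ = 11 m = 11000 mm.
Thin-lens field height W = h·(dₒ − f)/f = 5.7 × (11000 − 9.21)/9.21 ≈ 6802.118 mm = 6802.118/304.8 ft = 22.3167 ft.

22.3 ft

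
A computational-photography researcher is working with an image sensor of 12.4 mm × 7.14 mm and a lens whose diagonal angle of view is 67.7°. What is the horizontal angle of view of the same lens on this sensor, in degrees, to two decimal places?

Sensor diagonal = √(12.4² + 7.14²) = √204.7396 ≈ 14.3087 mm.
From the diagonal AOV: f = 14.3087 / (2·tan(33.85°)) = 14.3087 / 1.34141 ≈ 10.6669 mm.
Horizontal AOV = 2·arctan(12.4 / (2 × 10.6669)) = 2·arctan(0.58124) ≈ 60.3335°.

60.33°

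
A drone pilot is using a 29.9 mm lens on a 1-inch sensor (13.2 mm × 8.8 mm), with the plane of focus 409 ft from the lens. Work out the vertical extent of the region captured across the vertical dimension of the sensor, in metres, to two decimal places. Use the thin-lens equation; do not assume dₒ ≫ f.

dₒ: 409 ft × 304.8 mm/ft = 124663.20 mm.
Similar triangles through the lens centre give W/dₒ = h/dᵢ; with 1/f = 1/dₒ + 1/dᵢ this gives W = h·(dₒ − f)/f.
W = 8.8 mm × (124663 − 29.9) / 29.9 = 8.8 × 4168.3377 ≈ 36681.371 mm = 36.6814 m.

36.68 m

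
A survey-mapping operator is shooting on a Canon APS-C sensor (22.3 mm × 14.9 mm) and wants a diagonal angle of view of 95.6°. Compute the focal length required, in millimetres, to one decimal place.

12.2 mm

Sensor diagonal = √(22.3² + 14.9²) = √719.3000 ≈ 26.8198 mm.
From α = 2·arctan(d/2f) we get f = d / (2·tan(α/2)).
With d = 26.8198 mm and α/2 = 47.8°, tan(α/2) ≈ 1.10285, so f ≈ 26.8198 / 2.20569 ≈ 12.1593 mm.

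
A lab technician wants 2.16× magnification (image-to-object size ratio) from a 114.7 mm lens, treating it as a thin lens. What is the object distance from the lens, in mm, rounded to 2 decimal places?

167.80 mm

With m = dᵢ/dₒ and 1/f = 1/dₒ + 1/dᵢ, substituting dᵢ = m·dₒ gives 1/f = (1 + 1/m)/dₒ, hence dₒ = f·(1 + 1/m).
dₒ = 114.7 × (1 + 1/2.16) = 114.7 × 1.46296 ≈ 167.802 mm.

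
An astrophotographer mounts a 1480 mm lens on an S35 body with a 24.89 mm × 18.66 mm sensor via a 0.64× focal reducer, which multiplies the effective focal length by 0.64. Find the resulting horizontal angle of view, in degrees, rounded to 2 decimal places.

Effective focal length f = 1480 × 0.64 = 947.2 mm.
α = 2·arctan(24.89 / (2 × 947.2)) = 2·arctan(0.01314) ≈ 1.5055°.

1.51°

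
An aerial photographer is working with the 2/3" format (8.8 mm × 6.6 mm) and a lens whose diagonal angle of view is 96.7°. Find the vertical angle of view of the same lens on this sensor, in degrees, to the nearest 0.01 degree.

68.01°

Sensor diagonal = √(8.8² + 6.6²) = √121.0000 ≈ 11.0000 mm.
From the diagonal AOV: f = 11.0000 / (2·tan(48.35°)) = 11.0000 / 2.24870 ≈ 4.8917 mm.
Vertical AOV = 2·arctan(6.6 / (2 × 4.8917)) = 2·arctan(0.67461) ≈ 68.0080°.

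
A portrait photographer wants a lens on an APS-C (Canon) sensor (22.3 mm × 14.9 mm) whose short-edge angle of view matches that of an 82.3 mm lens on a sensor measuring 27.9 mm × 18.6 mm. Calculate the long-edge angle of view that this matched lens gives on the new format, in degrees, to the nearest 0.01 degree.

19.20°

Equal short-edge AOV ⇒ f₂ = f₁ · 14.9/18.6 = 82.3 × 0.80108 ≈ 65.9285 mm.
Long-edge AOV on the new format = 2·arctan(22.3 / (2 × 65.9285)) = 2·arctan(0.16912) ≈ 19.1984°.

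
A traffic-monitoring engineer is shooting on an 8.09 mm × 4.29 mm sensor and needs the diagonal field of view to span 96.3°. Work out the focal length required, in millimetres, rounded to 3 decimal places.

Sensor diagonal = √(8.09² + 4.29²) = √83.8522 ≈ 9.1571 mm.
From α = 2·arctan(d/2f) we get f = d / (2·tan(α/2)).
With d = 9.1571 mm and α/2 = 48.15°, tan(α/2) ≈ 1.11648, so f ≈ 9.1571 / 2.23295 ≈ 4.1009 mm.

4.101 mm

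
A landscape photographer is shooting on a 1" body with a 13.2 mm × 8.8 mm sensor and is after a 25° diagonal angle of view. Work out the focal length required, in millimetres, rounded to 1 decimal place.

35.8 mm

Sensor diagonal = √(13.2² + 8.8²) = √251.6800 ≈ 15.8644 mm.
From α = 2·arctan(d/2f) we get f = d / (2·tan(α/2)).
With d = 15.8644 mm and α/2 = 12.5°, tan(α/2) ≈ 0.22169, so f ≈ 15.8644 / 0.44339 ≈ 35.7799 mm.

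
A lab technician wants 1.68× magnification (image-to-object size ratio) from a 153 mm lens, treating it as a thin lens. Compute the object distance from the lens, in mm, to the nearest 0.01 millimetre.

With m = dᵢ/dₒ and 1/f = 1/dₒ + 1/dᵢ, substituting dᵢ = m·dₒ gives 1/f = (1 + 1/m)/dₒ, hence dₒ = f·(1 + 1/m).
dₒ = 153 × (1 + 1/1.68) = 153 × 1.59524 ≈ 244.071 mm.

244.07 mm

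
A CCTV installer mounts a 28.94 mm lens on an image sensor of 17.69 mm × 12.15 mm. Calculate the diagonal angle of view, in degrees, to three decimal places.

Sensor diagonal = √(17.69² + 12.15²) = √460.5586 ≈ 21.4606 mm.
Angle of view α = 2·arctan(d/2f) with d = 21.4606 mm and f = 28.94 mm.
d/2f = 0.37078; arctan(0.37078) ≈ 20.3437°, so α ≈ 40.6873°.

40.687°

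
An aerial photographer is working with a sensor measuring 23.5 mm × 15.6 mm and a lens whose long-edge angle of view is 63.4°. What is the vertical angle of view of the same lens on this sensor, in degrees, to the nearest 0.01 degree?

From the long-edge AOV: f = 23.5 / (2·tan(31.7°)) = 23.5 / 1.23523 ≈ 19.0249 mm.
Vertical AOV = 2·arctan(15.6 / (2 × 19.0249)) = 2·arctan(0.40999) ≈ 44.5862°.

44.59°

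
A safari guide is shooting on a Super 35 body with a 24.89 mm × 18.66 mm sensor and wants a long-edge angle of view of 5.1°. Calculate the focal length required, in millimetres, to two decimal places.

From α = 2·arctan(w/2f) we get f = w / (2·tan(α/2)).
With w = 24.89 mm and α/2 = 2.55°, tan(α/2) ≈ 0.04454, so f ≈ 24.89 / 0.08907 ≈ 279.4412 mm.

279.44 mm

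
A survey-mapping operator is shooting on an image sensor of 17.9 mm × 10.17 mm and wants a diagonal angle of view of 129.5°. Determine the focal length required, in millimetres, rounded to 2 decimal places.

Sensor diagonal = √(17.9² + 10.17²) = √423.8389 ≈ 20.5873 mm.
From α = 2·arctan(d/2f) we get f = d / (2·tan(α/2)).
With d = 20.5873 mm and α/2 = 64.75°, tan(α/2) ≈ 2.12030, so f ≈ 20.5873 / 4.24061 ≈ 4.8548 mm.

4.85 mm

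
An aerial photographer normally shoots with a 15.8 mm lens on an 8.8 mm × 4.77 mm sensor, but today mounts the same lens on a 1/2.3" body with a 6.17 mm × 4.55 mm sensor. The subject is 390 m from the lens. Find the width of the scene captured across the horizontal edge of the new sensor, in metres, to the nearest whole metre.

The focal length stays 15.8 mm; the relevant sensor dimension is now w = 6.17 mm. Object distance dₒ = 390 m = 390000 mm.
Thin-lens field width W = w·(dₒ − f)/f = 6.17 × (390000 − 15.8)/15.8 ≈ 152291.298 mm = 152.291 m.

152 m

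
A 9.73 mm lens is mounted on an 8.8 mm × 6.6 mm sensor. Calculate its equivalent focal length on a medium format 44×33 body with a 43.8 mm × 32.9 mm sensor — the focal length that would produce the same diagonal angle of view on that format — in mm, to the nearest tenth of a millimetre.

Sensor diagonal = √(8.8² + 6.6²) = √121.0000 ≈ 11.0000 mm.
Sensor diagonal = √(43.8² + 32.9²) = √3000.8500 ≈ 54.7800 mm.
Equal angle of view means equal diagonal/f ratio, so f₂ = f₁ · (diagonal₂/diagonal₁) = 9.73 × 54.7800/11.0000.
f₂ = 9.73 × 4.98000 ≈ 48.455 mm.

48.5 mm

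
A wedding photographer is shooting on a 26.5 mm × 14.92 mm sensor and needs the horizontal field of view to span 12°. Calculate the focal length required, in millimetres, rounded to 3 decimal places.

From α = 2·arctan(w/2f) we get f = w / (2·tan(α/2)).
With w = 26.5 mm and α/2 = 6°, tan(α/2) ≈ 0.10510, so f ≈ 26.5 / 0.21021 ≈ 126.0653 mm.

126.065 mm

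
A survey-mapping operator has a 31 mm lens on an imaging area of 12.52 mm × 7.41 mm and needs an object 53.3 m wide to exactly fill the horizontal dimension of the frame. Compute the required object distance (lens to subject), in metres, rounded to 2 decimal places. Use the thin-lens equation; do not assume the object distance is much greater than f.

132.00 m

W: 53.3 m = 53300 mm.
Magnification m = w/W = dᵢ/dₒ; combined with 1/f = 1/dₒ + 1/dᵢ this gives dₒ = f·(1 + W/w).
dₒ = 31 mm × (1 + 53300/12.52) = 31 × 4258.1885 ≈ 132003.843 mm = 132.004 m.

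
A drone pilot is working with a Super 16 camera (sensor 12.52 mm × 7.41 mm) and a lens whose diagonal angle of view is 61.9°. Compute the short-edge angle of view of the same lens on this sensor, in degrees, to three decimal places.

33.969°

Sensor diagonal = √(12.52² + 7.41²) = √211.6585 ≈ 14.5485 mm.
From the diagonal AOV: f = 14.5485 / (2·tan(30.95°)) = 14.5485 / 1.19935 ≈ 12.1303 mm.
Short-edge AOV = 2·arctan(7.41 / (2 × 12.1303)) = 2·arctan(0.30543) ≈ 33.9687°.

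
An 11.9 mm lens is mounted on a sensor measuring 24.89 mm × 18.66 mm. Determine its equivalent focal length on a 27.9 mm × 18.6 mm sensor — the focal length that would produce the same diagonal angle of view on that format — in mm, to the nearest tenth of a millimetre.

12.8 mm

Sensor diagonal = √(24.89² + 18.66²) = √967.7077 ≈ 31.1080 mm.
Sensor diagonal = √(27.9² + 18.6²) = √1124.3700 ≈ 33.5316 mm.
Equal angle of view means equal diagonal/f ratio, so f₂ = f₁ · (diagonal₂/diagonal₁) = 11.9 × 33.5316/31.1080.
f₂ = 11.9 × 1.07791 ≈ 12.827 mm.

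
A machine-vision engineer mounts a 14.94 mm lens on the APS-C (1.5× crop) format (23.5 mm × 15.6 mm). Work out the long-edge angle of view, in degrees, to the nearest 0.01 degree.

76.37°

Angle of view α = 2·arctan(w/2f) with w = 23.5 mm and f = 14.94 mm.
w/2f = 0.78648; arctan(0.78648) ≈ 38.1843°, so α ≈ 76.3686°.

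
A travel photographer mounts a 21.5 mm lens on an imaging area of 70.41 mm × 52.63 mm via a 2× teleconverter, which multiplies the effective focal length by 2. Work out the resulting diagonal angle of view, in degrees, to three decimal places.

91.256°

Effective focal length f = 21.5 × 2 = 43 mm.
Sensor diagonal = √(70.41² + 52.63²) = √7727.4850 ≈ 87.9061 mm.
α = 2·arctan(87.906 / (2 × 43)) = 2·arctan(1.02216) ≈ 91.2559°.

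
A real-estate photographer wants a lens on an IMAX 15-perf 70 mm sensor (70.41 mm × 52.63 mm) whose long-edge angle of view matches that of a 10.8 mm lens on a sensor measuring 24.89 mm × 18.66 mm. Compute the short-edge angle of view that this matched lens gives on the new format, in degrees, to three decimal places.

81.479°

Equal long-edge AOV ⇒ f₂ = f₁ · 70.41/24.89 = 10.8 × 2.82885 ≈ 30.5515 mm.
Short-edge AOV on the new format = 2·arctan(52.63 / (2 × 30.5515)) = 2·arctan(0.86133) ≈ 81.4787°.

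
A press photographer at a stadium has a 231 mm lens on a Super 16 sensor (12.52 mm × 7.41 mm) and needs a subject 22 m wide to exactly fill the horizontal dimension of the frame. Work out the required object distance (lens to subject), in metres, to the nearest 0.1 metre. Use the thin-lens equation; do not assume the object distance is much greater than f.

W: 22 m = 22000 mm.
Magnification m = w/W = dᵢ/dₒ; combined with 1/f = 1/dₒ + 1/dᵢ this gives dₒ = f·(1 + W/w).
dₒ = 231 mm × (1 + 22000/12.52) = 231 × 1758.1885 ≈ 406141.543 mm = 406.142 m.

406.1 m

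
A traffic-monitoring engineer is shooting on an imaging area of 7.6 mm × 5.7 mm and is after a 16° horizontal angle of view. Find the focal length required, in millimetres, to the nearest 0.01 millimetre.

From α = 2·arctan(w/2f) we get f = w / (2·tan(α/2)).
With w = 7.6 mm and α/2 = 8°, tan(α/2) ≈ 0.14054, so f ≈ 7.6 / 0.28108 ≈ 27.0384 mm.

27.04 mm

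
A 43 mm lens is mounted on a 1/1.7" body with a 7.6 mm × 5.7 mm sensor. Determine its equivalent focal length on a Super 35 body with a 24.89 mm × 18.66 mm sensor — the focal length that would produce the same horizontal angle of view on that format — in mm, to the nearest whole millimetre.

141 mm

Equal angle of view means equal width/f ratio, so f₂ = f₁ · (width₂/width₁) = 43 × 24.89/7.6.
f₂ = 43 × 3.27500 ≈ 140.825 mm.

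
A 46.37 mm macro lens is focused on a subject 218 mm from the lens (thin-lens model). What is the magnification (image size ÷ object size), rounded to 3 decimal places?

0.270×

Thin lens: 1/f = 1/dₒ + 1/dᵢ → 1/dᵢ = 1/46.37 − 1/218 = 0.0169785 mm⁻¹, so dᵢ ≈ 58.8980 mm.
Magnification m = dᵢ/dₒ = 58.8980/218 ≈ 0.27017.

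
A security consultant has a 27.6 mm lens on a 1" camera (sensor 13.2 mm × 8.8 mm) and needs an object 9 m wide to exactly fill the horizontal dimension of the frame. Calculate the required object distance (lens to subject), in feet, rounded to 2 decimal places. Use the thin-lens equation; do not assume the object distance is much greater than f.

61.83 ft

W: 9 m = 9000 mm.
Magnification m = w/W = dᵢ/dₒ; combined with 1/f = 1/dₒ + 1/dᵢ this gives dₒ = f·(1 + W/w).
dₒ = 27.6 mm × (1 + 9000/13.2) = 27.6 × 682.8182 ≈ 18845.782 mm = 18845.782/304.8 ft = 61.83 ft.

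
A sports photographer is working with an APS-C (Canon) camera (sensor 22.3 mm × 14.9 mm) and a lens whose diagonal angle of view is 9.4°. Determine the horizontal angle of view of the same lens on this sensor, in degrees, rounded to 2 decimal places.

Sensor diagonal = √(22.3² + 14.9²) = √719.3000 ≈ 26.8198 mm.
From the diagonal AOV: f = 26.8198 / (2·tan(4.7°)) = 26.8198 / 0.16443 ≈ 163.1076 mm.
Horizontal AOV = 2·arctan(22.3 / (2 × 163.1076)) = 2·arctan(0.06836) ≈ 7.8213°.

7.82°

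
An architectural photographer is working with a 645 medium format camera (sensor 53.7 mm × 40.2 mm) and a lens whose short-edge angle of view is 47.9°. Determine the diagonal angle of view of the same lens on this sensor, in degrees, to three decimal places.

From the short-edge AOV: f = 40.2 / (2·tan(23.95°)) = 40.2 / 0.88837 ≈ 45.2516 mm.
Sensor diagonal = √(53.7² + 40.2²) = √4499.7300 ≈ 67.0800 mm.
Diagonal AOV = 2·arctan(67.0800 / (2 × 45.2516)) = 2·arctan(0.74119) ≈ 73.0909°.

73.091°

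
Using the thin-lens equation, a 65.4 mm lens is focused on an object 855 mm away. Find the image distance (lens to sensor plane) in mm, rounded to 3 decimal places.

70.817 mm

1/dᵢ = 1/f − 1/dₒ = 1/65.4 − 1/855 = 0.0141209 mm⁻¹.
dᵢ = 1/0.0141209 ≈ 70.8169 mm.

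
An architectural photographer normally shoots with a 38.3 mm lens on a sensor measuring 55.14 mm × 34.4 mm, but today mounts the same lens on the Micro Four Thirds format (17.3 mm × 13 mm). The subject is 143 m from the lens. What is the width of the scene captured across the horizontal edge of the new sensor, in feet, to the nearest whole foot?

212 ft

The focal length stays 38.3 mm; the relevant sensor dimension is now w = 17.3 mm. Object distance dₒ = 143 m = 143000 mm.
Thin-lens field width W = w·(dₒ − f)/f = 17.3 × (143000 − 38.3)/38.3 ≈ 64575.389 mm = 64575.389/304.8 ft = 211.862 ft.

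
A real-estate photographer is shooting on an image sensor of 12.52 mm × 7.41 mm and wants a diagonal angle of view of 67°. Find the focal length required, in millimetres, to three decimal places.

10.990 mm

Sensor diagonal = √(12.52² + 7.41²) = √211.6585 ≈ 14.5485 mm.
From α = 2·arctan(d/2f) we get f = d / (2·tan(α/2)).
With d = 14.5485 mm and α/2 = 33.5°, tan(α/2) ≈ 0.66189, so f ≈ 14.5485 / 1.32377 ≈ 10.9902 mm.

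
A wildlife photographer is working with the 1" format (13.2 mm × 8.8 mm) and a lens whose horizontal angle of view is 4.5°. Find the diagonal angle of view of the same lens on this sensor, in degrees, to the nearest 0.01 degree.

5.41°

From the horizontal AOV: f = 13.2 / (2·tan(2.25°)) = 13.2 / 0.07858 ≈ 167.9812 mm.
Sensor diagonal = √(13.2² + 8.8²) = √251.6800 ≈ 15.8644 mm.
Diagonal AOV = 2·arctan(15.8644 / (2 × 167.9812)) = 2·arctan(0.04722) ≈ 5.4071°.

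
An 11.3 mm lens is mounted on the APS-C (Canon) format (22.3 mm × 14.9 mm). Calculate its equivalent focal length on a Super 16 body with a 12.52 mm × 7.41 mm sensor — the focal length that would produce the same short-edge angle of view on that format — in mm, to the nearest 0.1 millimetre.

5.6 mm

Equal angle of view means equal height/f ratio, so f₂ = f₁ · (height₂/height₁) = 11.3 × 7.41/14.9.
f₂ = 11.3 × 0.49732 ≈ 5.620 mm.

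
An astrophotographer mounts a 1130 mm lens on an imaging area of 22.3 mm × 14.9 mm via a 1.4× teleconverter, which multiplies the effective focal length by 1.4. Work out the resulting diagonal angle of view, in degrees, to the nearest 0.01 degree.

0.97°

Effective focal length f = 1130 × 1.4 = 1582 mm.
Sensor diagonal = √(22.3² + 14.9²) = √719.3000 ≈ 26.8198 mm.
α = 2·arctan(26.820 / (2 × 1582)) = 2·arctan(0.00848) ≈ 0.9713°.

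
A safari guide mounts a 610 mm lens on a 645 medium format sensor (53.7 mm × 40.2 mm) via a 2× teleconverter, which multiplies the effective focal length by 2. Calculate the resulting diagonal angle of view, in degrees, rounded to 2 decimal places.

3.15°

Effective focal length f = 610 × 2 = 1220 mm.
Sensor diagonal = √(53.7² + 40.2²) = √4499.7300 ≈ 67.0800 mm.
α = 2·arctan(67.080 / (2 × 1220)) = 2·arctan(0.02749) ≈ 3.1495°.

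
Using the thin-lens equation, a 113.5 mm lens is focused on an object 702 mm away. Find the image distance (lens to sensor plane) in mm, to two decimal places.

1/dᵢ = 1/f − 1/dₒ = 1/113.5 − 1/702 = 0.0073861 mm⁻¹.
dᵢ = 1/0.0073861 ≈ 135.3900 mm.

135.39 mm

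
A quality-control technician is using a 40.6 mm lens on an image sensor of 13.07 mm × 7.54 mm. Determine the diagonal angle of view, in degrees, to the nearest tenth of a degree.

Sensor diagonal = √(13.07² + 7.54²) = √227.6765 ≈ 15.0890 mm.
Angle of view α = 2·arctan(d/2f) with d = 15.0890 mm and f = 40.6 mm.
d/2f = 0.18582; arctan(0.18582) ≈ 10.5269°, so α ≈ 21.0538°.

21.1°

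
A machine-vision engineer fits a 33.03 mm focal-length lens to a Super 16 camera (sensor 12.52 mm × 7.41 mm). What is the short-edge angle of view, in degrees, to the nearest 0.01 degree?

Angle of view α = 2·arctan(h/2f) with h = 7.41 mm and f = 33.03 mm.
h/2f = 0.11217; arctan(0.11217) ≈ 6.4002°, so α ≈ 12.8003°.

12.80°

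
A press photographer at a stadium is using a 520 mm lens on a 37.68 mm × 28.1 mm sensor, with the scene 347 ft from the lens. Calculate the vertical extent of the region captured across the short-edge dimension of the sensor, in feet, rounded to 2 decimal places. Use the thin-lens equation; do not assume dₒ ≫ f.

18.66 ft

dₒ: 347 ft × 304.8 mm/ft = 105765.60 mm.
Similar triangles through the lens centre give W/dₒ = h/dᵢ; with 1/f = 1/dₒ + 1/dᵢ this gives W = h·(dₒ − f)/f.
W = 28.1 mm × (105766 − 520) / 520 = 28.1 × 202.3954 ≈ 5687.310 mm = 5687.310/304.8 ft = 18.6592 ft.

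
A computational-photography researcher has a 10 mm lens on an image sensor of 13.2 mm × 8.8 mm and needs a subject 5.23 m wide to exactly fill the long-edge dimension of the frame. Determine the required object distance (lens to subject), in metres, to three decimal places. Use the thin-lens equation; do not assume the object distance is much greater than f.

W: 5.23 m = 5230 mm.
Magnification m = w/W = dᵢ/dₒ; combined with 1/f = 1/dₒ + 1/dᵢ this gives dₒ = f·(1 + W/w).
dₒ = 10 mm × (1 + 5230/13.2) = 10 × 397.2121 ≈ 3972.121 mm = 3.97212 m.

3.972 m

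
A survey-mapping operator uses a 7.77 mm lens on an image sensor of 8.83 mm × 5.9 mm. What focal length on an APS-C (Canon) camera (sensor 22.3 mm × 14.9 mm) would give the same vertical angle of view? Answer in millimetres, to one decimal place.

19.6 mm

Equal angle of view means equal height/f ratio, so f₂ = f₁ · (height₂/height₁) = 7.77 × 14.9/5.9.
f₂ = 7.77 × 2.52542 ≈ 19.623 mm.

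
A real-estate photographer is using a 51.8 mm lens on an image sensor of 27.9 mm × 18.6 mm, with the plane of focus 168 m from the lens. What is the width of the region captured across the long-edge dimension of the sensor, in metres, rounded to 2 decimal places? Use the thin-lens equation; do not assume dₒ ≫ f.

90.46 m

dₒ: 168 m = 168000 mm.
Similar triangles through the lens centre give W/dₒ = w/dᵢ; with 1/f = 1/dₒ + 1/dᵢ this gives W = w·(dₒ − f)/f.
W = 27.9 mm × (168000 − 51.8) / 51.8 = 27.9 × 3242.2432 ≈ 90458.586 mm = 90.4586 m.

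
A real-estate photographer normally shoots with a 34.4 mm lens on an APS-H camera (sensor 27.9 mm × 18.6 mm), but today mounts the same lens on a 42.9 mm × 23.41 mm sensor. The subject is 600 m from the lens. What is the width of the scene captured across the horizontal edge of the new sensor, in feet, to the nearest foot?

2455 ft

The focal length stays 34.4 mm; the relevant sensor dimension is now w = 42.9 mm. Object distance dₒ = 600 m = 600000 mm.
Thin-lens field width W = w·(dₒ − f)/f = 42.9 × (600000 − 34.4)/34.4 ≈ 748212.914 mm = 748212.914/304.8 ft = 2454.77 ft.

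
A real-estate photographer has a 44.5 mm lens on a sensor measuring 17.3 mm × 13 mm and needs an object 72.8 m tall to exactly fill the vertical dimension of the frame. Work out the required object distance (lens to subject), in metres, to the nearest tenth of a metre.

249.2 m

W: 72.8 m = 72800 mm.
Magnification m = h/W = dᵢ/dₒ; combined with 1/f = 1/dₒ + 1/dᵢ this gives dₒ = f·(1 + W/h).
dₒ = 44.5 mm × (1 + 72800/13) = 44.5 × 5601.0000 ≈ 249244.500 mm = 249.244 m.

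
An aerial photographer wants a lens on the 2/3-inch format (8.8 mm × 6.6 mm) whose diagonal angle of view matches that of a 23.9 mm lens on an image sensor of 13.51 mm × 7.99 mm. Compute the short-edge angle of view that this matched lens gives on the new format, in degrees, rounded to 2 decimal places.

22.29°

Sensor diagonal = √(13.51² + 7.99²) = √246.3602 ≈ 15.6959 mm.
Sensor diagonal = √(8.8² + 6.6²) = √121.0000 ≈ 11.0000 mm.
Equal diagonal AOV ⇒ f₂ = f₁ · 11.0000/15.6959 = 23.9 × 0.70082 ≈ 16.7496 mm.
Short-edge AOV on the new format = 2·arctan(6.6 / (2 × 16.7496)) = 2·arctan(0.19702) ≈ 22.2912°.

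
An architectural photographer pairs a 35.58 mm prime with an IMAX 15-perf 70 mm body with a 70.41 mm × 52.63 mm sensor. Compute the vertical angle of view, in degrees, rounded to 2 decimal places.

72.97°

Angle of view α = 2·arctan(h/2f) with h = 52.63 mm and f = 35.58 mm.
h/2f = 0.73960; arctan(0.73960) ≈ 36.4867°, so α ≈ 72.9733°.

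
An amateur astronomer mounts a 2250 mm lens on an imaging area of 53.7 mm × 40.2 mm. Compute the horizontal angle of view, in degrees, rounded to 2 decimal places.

Angle of view α = 2·arctan(w/2f) with w = 53.7 mm and f = 2250 mm.
w/2f = 0.01193; arctan(0.01193) ≈ 0.6837°, so α ≈ 1.3674°.

1.37°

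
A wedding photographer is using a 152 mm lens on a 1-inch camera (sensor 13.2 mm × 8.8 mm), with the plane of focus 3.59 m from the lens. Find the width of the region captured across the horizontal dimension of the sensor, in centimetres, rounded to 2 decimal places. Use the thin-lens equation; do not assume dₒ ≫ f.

29.86 cm

dₒ: 3.59 m = 3590 mm.
Similar triangles through the lens centre give W/dₒ = w/dᵢ; with 1/f = 1/dₒ + 1/dᵢ this gives W = w·(dₒ − f)/f.
W = 13.2 mm × (3590 − 152) / 152 = 13.2 × 22.6184 ≈ 298.563 mm = 29.8563 cm.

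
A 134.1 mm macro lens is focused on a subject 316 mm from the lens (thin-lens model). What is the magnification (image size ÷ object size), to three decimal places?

0.737×

Thin lens: 1/f = 1/dₒ + 1/dᵢ → 1/dᵢ = 1/134.1 − 1/316 = 0.0042926 mm⁻¹, so dᵢ ≈ 232.9610 mm.
Magnification m = dᵢ/dₒ = 232.9610/316 ≈ 0.73722.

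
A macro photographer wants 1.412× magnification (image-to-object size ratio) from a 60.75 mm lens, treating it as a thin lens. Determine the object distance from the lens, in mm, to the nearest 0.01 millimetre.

103.77 mm

With m = dᵢ/dₒ and 1/f = 1/dₒ + 1/dᵢ, substituting dᵢ = m·dₒ gives 1/f = (1 + 1/m)/dₒ, hence dₒ = f·(1 + 1/m).
dₒ = 60.75 × (1 + 1/1.412) = 60.75 × 1.70822 ≈ 103.774 mm.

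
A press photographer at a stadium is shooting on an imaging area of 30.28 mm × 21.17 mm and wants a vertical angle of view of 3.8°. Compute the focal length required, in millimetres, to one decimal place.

From α = 2·arctan(h/2f) we get f = h / (2·tan(α/2)).
With h = 21.17 mm and α/2 = 1.9°, tan(α/2) ≈ 0.03317, so f ≈ 21.17 / 0.06635 ≈ 319.0808 mm.

319.1 mm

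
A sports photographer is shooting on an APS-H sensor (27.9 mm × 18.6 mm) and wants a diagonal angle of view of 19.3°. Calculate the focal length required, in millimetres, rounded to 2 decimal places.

Sensor diagonal = √(27.9² + 18.6²) = √1124.3700 ≈ 33.5316 mm.
From α = 2·arctan(d/2f) we get f = d / (2·tan(α/2)).
With d = 33.5316 mm and α/2 = 9.65°, tan(α/2) ≈ 0.17004, so f ≈ 33.5316 / 0.34007 ≈ 98.6021 mm.

98.60 mm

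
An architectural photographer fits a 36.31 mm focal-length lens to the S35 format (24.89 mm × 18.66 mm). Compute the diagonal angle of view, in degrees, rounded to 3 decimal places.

Sensor diagonal = √(24.89² + 18.66²) = √967.7077 ≈ 31.1080 mm.
Angle of view α = 2·arctan(d/2f) with d = 31.1080 mm and f = 36.31 mm.
d/2f = 0.42837; arctan(0.42837) ≈ 23.1887°, so α ≈ 46.3774°.

46.377°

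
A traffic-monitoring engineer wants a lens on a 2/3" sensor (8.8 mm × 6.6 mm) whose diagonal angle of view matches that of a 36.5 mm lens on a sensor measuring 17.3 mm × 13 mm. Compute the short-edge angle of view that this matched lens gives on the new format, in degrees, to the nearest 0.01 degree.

Sensor diagonal = √(17.3² + 13²) = √468.2900 ≈ 21.6400 mm.
Sensor diagonal = √(8.8² + 6.6²) = √121.0000 ≈ 11.0000 mm.
Equal diagonal AOV ⇒ f₂ = f₁ · 11.0000/21.6400 = 36.5 × 0.50832 ≈ 18.5536 mm.
Short-edge AOV on the new format = 2·arctan(6.6 / (2 × 18.5536)) = 2·arctan(0.17786) ≈ 20.1707°.

20.17°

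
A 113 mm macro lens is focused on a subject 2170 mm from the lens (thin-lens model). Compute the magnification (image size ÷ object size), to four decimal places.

Thin lens: 1/f = 1/dₒ + 1/dᵢ → 1/dᵢ = 1/113 − 1/2170 = 0.0083887 mm⁻¹, so dᵢ ≈ 119.2076 mm.
Magnification m = dᵢ/dₒ = 119.2076/2170 ≈ 0.05493.

0.0549×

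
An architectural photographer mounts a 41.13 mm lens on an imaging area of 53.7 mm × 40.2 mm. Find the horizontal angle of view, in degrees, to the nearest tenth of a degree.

Angle of view α = 2·arctan(w/2f) with w = 53.7 mm and f = 41.13 mm.
w/2f = 0.65281; arctan(0.65281) ≈ 33.1368°, so α ≈ 66.2737°.

66.3°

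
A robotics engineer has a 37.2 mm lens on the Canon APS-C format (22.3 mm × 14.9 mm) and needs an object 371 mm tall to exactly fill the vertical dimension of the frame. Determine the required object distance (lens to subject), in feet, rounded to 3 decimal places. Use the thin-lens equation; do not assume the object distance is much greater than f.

Magnification m = h/W = dᵢ/dₒ; combined with 1/f = 1/dₒ + 1/dᵢ this gives dₒ = f·(1 + W/h).
dₒ = 37.2 mm × (1 + 371/14.9) = 37.2 × 25.8993 ≈ 963.455 mm = 963.455/304.8 ft = 3.16094 ft.

3.161 ft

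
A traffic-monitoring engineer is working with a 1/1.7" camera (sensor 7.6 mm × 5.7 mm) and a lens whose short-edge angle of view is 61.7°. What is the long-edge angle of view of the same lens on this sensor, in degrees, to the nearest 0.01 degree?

77.07°

From the short-edge AOV: f = 5.7 / (2·tan(30.85°)) = 5.7 / 1.19461 ≈ 4.7714 mm.
Long-edge AOV = 2·arctan(7.6 / (2 × 4.7714)) = 2·arctan(0.79640) ≈ 77.0679°.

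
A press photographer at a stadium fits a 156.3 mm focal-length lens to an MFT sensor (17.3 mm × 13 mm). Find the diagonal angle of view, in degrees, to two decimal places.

7.92°

Sensor diagonal = √(17.3² + 13²) = √468.2900 ≈ 21.6400 mm.
Angle of view α = 2·arctan(d/2f) with d = 21.6400 mm and f = 156.3 mm.
d/2f = 0.06923; arctan(0.06923) ≈ 3.9600°, so α ≈ 7.9201°.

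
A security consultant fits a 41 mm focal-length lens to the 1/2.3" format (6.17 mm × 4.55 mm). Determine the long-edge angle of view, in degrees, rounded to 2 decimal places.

Angle of view α = 2·arctan(w/2f) with w = 6.17 mm and f = 41 mm.
w/2f = 0.07524; arctan(0.07524) ≈ 4.3030°, so α ≈ 8.6061°.

8.61°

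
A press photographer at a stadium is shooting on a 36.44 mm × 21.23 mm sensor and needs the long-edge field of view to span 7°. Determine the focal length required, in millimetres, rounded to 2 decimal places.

From α = 2·arctan(w/2f) we get f = w / (2·tan(α/2)).
With w = 36.44 mm and α/2 = 3.5°, tan(α/2) ≈ 0.06116, so f ≈ 36.44 / 0.12233 ≈ 297.8944 mm.

297.89 mm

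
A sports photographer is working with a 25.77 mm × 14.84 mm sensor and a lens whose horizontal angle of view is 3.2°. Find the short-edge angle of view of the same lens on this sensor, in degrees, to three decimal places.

From the horizontal AOV: f = 25.77 / (2·tan(1.6°)) = 25.77 / 0.05587 ≈ 461.2901 mm.
Short-edge AOV = 2·arctan(14.84 / (2 × 461.2901)) = 2·arctan(0.01609) ≈ 1.8431°.

1.843°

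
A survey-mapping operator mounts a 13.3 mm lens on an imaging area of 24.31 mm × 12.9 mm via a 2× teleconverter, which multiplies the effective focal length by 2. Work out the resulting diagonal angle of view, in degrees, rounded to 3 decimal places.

Effective focal length f = 13.3 × 2 = 26.6 mm.
Sensor diagonal = √(24.31² + 12.9²) = √757.3861 ≈ 27.5206 mm.
α = 2·arctan(27.521 / (2 × 26.6)) = 2·arctan(0.51731) ≈ 54.7055°.

54.706°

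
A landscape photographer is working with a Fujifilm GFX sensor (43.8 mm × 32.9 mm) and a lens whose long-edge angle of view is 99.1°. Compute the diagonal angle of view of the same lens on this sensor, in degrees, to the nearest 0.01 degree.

From the long-edge AOV: f = 43.8 / (2·tan(49.55°)) = 43.8 / 2.34584 ≈ 18.6713 mm.
Sensor diagonal = √(43.8² + 32.9²) = √3000.8500 ≈ 54.7800 mm.
Diagonal AOV = 2·arctan(54.7800 / (2 × 18.6713)) = 2·arctan(1.46695) ≈ 111.4367°.

111.44°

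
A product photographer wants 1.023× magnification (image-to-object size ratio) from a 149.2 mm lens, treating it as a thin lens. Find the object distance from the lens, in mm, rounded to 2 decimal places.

295.05 mm

With m = dᵢ/dₒ and 1/f = 1/dₒ + 1/dᵢ, substituting dᵢ = m·dₒ gives 1/f = (1 + 1/m)/dₒ, hence dₒ = f·(1 + 1/m).
dₒ = 149.2 × (1 + 1/1.023) = 149.2 × 1.97752 ≈ 295.046 mm.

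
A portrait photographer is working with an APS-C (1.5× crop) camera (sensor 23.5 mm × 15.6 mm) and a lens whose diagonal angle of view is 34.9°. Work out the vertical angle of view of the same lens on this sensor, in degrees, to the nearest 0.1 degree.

19.7°

Sensor diagonal = √(23.5² + 15.6²) = √795.6100 ≈ 28.2066 mm.
From the diagonal AOV: f = 28.2066 / (2·tan(17.45°)) = 28.2066 / 0.62868 ≈ 44.8664 mm.
Vertical AOV = 2·arctan(15.6 / (2 × 44.8664)) = 2·arctan(0.17385) ≈ 19.7246°.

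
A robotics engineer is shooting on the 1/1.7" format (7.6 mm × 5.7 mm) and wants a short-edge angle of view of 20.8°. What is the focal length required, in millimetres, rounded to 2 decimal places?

From α = 2·arctan(h/2f) we get f = h / (2·tan(α/2)).
With h = 5.7 mm and α/2 = 10.4°, tan(α/2) ≈ 0.18353, so f ≈ 5.7 / 0.36707 ≈ 15.5284 mm.

15.53 mm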